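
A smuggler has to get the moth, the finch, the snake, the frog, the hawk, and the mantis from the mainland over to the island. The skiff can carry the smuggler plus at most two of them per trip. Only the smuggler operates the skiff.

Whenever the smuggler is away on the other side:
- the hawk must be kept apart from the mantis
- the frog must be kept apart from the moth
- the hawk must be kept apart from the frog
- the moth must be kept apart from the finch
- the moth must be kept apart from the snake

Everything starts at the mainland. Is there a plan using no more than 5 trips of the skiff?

No

Counting alone: the smuggler can take at most 2 across per trip to the island, so moving all 6 needs at least 3 loaded trips out, with a return between consecutive ones — at least 5 crossings.
The safety rule pushes this higher. Following every safe sequence of crossings, the most of the 6 that can be at the island as the skiff arrives there on crossing 5 is 5 — never all 6.
So the move cannot be finished within 5 crossings. (The shortest complete plan takes 7:)
1. Smuggler goes to the island with the hawk and the moth.
2. Smuggler goes back to the mainland alone.
3. Smuggler goes to the island with the finch and the snake.
4. Smuggler goes back to the mainland with the moth.
5. Smuggler goes to the island with the frog and the mantis.
6. Smuggler goes back to the mainland with the hawk.
7. Smuggler goes to the island with the hawk and the moth.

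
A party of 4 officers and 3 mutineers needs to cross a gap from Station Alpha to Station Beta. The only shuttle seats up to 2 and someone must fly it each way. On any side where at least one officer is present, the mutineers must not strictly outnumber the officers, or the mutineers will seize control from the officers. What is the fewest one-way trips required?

Counting alone: each trip to Station Beta takes at most 2 across and each return brings at least 1 back, so after t trips out (and t−1 returns) at most 2t − (t−1) of the 7 are across; that first reaches 7 at t = 6, so at least 11 crossings are needed.
The plan below uses exactly 11 crossings, so it is optimal:
1. 2 mutineers → Station Beta.  (Station Alpha: 4O 1M; Station Beta: 0O 2M)
2. 1 mutineer ← Station Alpha.  (Station Alpha: 4O 2M; Station Beta: 0O 1M)
3. 2 mutineers → Station Beta.  (Station Alpha: 4O 0M; Station Beta: 0O 3M)
4. 1 mutineer ← Station Alpha.  (Station Alpha: 4O 1M; Station Beta: 0O 2M)
5. 2 officers → Station Beta.  (Station Alpha: 2O 1M; Station Beta: 2O 2M)
6. 1 mutineer ← Station Alpha.  (Station Alpha: 2O 2M; Station Beta: 2O 1M)
7. 1 officer and 1 mutineer → Station Beta.  (Station Alpha: 1O 1M; Station Beta: 3O 2M)
8. 1 officer ← Station Alpha.  (Station Alpha: 2O 1M; Station Beta: 2O 2M)
9. 1 officer and 1 mutineer → Station Beta.  (Station Alpha: 1O 0M; Station Beta: 3O 3M)
10. 1 mutineer ← Station Alpha.  (Station Alpha: 1O 1M; Station Beta: 3O 2M)
11. 1 officer and 1 mutineer → Station Beta.  (Station Alpha: 0O 0M; Station Beta: 4O 3M)

11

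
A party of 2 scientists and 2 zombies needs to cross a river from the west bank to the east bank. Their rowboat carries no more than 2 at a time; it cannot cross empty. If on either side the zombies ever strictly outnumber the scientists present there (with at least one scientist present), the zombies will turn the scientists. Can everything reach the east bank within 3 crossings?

Counting alone: each trip to the east bank takes at most 2 across and each return brings at least 1 back, so after t trips out (and t−1 returns) at most 2t − (t−1) of the 4 are across; that first reaches 4 at t = 3, so at least 5 crossings are needed.
Since 3 < 5, 3 crossings cannot be enough. (The shortest complete plan in fact takes 5:)
1. 2 zombies → the east bank.  (the west bank: 2S 0Z; the east bank: 0S 2Z)
2. 1 zombie ← the west bank.  (the west bank: 2S 1Z; the east bank: 0S 1Z)
3. 2 scientists → the east bank.  (the west bank: 0S 1Z; the east bank: 2S 1Z)
4. 1 zombie ← the west bank.  (the west bank: 0S 2Z; the east bank: 2S 0Z)
5. 2 zombies → the east bank.  (the west bank: 0S 0Z; the east bank: 2S 2Z)

No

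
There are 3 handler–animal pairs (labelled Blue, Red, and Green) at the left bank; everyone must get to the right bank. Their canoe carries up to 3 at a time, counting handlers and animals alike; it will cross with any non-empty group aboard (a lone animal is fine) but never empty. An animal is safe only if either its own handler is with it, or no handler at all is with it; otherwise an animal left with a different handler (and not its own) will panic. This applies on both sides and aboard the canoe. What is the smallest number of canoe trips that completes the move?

Counting alone: each trip to the right bank takes at most 3 across and each return brings at least 1 back, so after t trips out (and t−1 returns) at most 3t − (t−1) of the 6 are across; that first reaches 6 at t = 3, so at least 5 crossings are needed.
The plan below uses exactly 5 crossings, so it is optimal:
1. animal Blue and handler Blue cross → the right bank.
2. handler Blue crosses ← the left bank.
3. handler Blue, handler Green, and handler Red cross → the right bank.
4. animal Blue crosses ← the left bank.
5. animal Blue, animal Green, and animal Red cross → the right bank.

5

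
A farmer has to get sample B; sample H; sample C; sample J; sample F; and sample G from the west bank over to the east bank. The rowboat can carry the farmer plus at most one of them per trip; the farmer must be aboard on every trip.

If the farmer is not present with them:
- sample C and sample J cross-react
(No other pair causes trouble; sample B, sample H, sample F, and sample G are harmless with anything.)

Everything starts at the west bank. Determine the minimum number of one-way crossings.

11

Counting alone: the farmer can take at most 1 across per trip to the east bank, so moving all 6 needs at least 6 loaded trips out, with a return between consecutive ones — at least 11 crossings.
The plan below uses exactly 11 crossings, so it is optimal:
1. Farmer goes to the east bank with sample C.  [the west bank: sample B, sample F, sample G, sample H, sample J | the east bank: sample C]
2. Farmer goes back to the west bank alone.  [the west bank: sample B, sample F, sample G, sample H, sample J | the east bank: sample C]
3. Farmer goes to the east bank with sample B.  [the west bank: sample F, sample G, sample H, sample J | the east bank: sample B, sample C]
4. Farmer goes back to the west bank alone.  [the west bank: sample F, sample G, sample H, sample J | the east bank: sample B, sample C]
5. Farmer goes to the east bank with sample H.  [the west bank: sample F, sample G, sample J | the east bank: sample B, sample C, sample H]
6. Farmer goes back to the west bank alone.  [the west bank: sample F, sample G, sample J | the east bank: sample B, sample C, sample H]
7. Farmer goes to the east bank with sample F.  [the west bank: sample G, sample J | the east bank: sample B, sample C, sample F, sample H]
8. Farmer goes back to the west bank alone.  [the west bank: sample G, sample J | the east bank: sample B, sample C, sample F, sample H]
9. Farmer goes to the east bank with sample G.  [the west bank: sample J | the east bank: sample B, sample C, sample F, sample G, sample H]
10. Farmer goes back to the west bank alone.  [the west bank: sample J | the east bank: sample B, sample C, sample F, sample G, sample H]
11. Farmer goes to the east bank with sample J.  [the west bank: — | the east bank: sample B, sample C, sample F, sample G, sample H, sample J]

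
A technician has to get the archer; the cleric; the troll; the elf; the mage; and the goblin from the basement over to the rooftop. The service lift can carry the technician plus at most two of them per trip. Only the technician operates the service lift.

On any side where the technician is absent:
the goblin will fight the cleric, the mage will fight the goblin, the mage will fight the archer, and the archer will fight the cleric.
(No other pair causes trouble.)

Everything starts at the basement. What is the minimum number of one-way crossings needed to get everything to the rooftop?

Counting alone: the technician can take at most 2 across per trip to the rooftop, so moving all 6 needs at least 3 loaded trips out, with a return between consecutive ones — at least 5 crossings.
The plan below uses exactly 5 crossings, so it is optimal:
1. Technician goes to the rooftop with the archer and the goblin.  [the basement: the cleric, the elf, the mage, the troll | the rooftop: the archer, the goblin]
2. Technician goes back to the basement alone.  [the basement: the cleric, the elf, the mage, the troll | the rooftop: the archer, the goblin]
3. Technician goes to the rooftop with the elf and the troll.  [the basement: the cleric, the mage | the rooftop: the archer, the elf, the goblin, the troll]
4. Technician goes back to the basement alone.  [the basement: the cleric, the mage | the rooftop: the archer, the elf, the goblin, the troll]
5. Technician goes to the rooftop with the cleric and the mage.  [the basement: — | the rooftop: the archer, the cleric, the elf, the goblin, the mage, the troll]

5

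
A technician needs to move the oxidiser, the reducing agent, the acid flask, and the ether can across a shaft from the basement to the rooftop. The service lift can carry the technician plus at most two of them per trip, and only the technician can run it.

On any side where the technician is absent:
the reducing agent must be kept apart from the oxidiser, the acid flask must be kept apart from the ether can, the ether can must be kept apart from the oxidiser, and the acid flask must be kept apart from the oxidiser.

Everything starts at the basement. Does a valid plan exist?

1. Technician goes to the rooftop with the acid flask and the oxidiser.  [the basement: the ether can, the reducing agent | the rooftop: the acid flask, the oxidiser]
2. Technician goes back to the basement with the oxidiser.  [the basement: the ether can, the oxidiser, the reducing agent | the rooftop: the acid flask]
3. Technician goes to the rooftop with the oxidiser and the reducing agent.  [the basement: the ether can | the rooftop: the acid flask, the oxidiser, the reducing agent]
4. Technician goes back to the basement with the oxidiser.  [the basement: the ether can, the oxidiser | the rooftop: the acid flask, the reducing agent]
5. Technician goes to the rooftop with the ether can and the oxidiser.  [the basement: — | the rooftop: the acid flask, the ether can, the oxidiser, the reducing agent]

Yes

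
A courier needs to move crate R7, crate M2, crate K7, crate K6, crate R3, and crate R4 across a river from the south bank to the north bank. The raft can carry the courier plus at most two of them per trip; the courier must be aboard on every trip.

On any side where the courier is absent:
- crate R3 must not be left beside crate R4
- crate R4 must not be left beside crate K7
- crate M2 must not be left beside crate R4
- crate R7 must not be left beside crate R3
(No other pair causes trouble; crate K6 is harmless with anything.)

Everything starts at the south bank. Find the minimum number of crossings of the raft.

Counting alone: the courier can take at most 2 across per trip to the north bank, so moving all 6 needs at least 3 loaded trips out, with a return between consecutive ones — at least 5 crossings.
The safety rule pushes this higher. Following every safe sequence of crossings, the most of the 6 that can be at the north bank as the raft arrives there on crossing 5 is 5 — never all 6.
So no plan with fewer than 7 crossings exists, and this one achieves 7:
1. Courier goes to the north bank with crate R4 and crate R7.
2. Courier goes back to the south bank alone.
3. Courier goes to the north bank with crate K6.
4. Courier goes back to the south bank alone.
5. Courier goes to the north bank with crate K7 and crate M2.
6. Courier goes back to the south bank with crate R4.
7. Courier goes to the north bank with crate R3 and crate R4.

7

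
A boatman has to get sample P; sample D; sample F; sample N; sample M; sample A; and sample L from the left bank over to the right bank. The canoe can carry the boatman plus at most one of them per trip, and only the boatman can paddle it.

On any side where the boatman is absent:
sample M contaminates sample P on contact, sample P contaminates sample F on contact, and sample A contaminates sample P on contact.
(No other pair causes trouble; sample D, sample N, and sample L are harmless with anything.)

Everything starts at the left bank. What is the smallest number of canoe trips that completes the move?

Following every safe sequence of crossings from the start, the most of the 7 that can be at the right bank as the canoe arrives there on crossings 1, 3, 5, 7, 9 is 1, 2, 3, 4, 5 respectively; the best ever achieved is 5 of 7.
From crossing 11 on, no configuration arises that was not already reachable earlier: only 72 distinct safe configurations (who is on which side, and where the canoe is) can ever be reached, none of them has everyone across, and every continuation just revisits them. So no valid plan exists.

impossible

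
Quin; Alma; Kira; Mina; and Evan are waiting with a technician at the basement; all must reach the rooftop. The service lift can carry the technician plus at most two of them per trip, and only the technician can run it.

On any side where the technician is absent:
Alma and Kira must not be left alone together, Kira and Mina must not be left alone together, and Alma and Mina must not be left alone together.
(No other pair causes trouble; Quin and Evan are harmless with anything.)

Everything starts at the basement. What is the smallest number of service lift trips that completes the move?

7

Counting alone: the technician can take at most 2 across per trip to the rooftop, so moving all 5 needs at least 3 loaded trips out, with a return between consecutive ones — at least 5 crossings.
The safety rule pushes this higher. Following every safe sequence of crossings, the most of the 5 that can be at the rooftop as the service lift arrives there on crossing 5 is 4 — never all 5.
So no plan with fewer than 7 crossings exists, and this one achieves 7:
1. Technician goes to the rooftop with Alma and Kira.
2. Technician goes back to the basement with Alma.
3. Technician goes to the rooftop with Alma and Quin.
4. Technician goes back to the basement with Alma.
5. Technician goes to the rooftop with Alma and Evan.
6. Technician goes back to the basement with Alma.
7. Technician goes to the rooftop with Alma and Mina.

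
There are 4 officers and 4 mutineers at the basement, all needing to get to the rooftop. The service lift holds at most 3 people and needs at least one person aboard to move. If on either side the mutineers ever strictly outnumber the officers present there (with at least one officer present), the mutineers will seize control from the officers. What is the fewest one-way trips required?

Counting alone: each trip to the rooftop takes at most 3 across and each return brings at least 1 back, so after t trips out (and t−1 returns) at most 3t − (t−1) of the 8 are across; that first reaches 8 at t = 4, so at least 7 crossings are needed.
The safety rule pushes this higher. Following every safe sequence of crossings, the most of the 8 that can be at the rooftop as the service lift arrives there on crossing 7 is 7 — never all 8.
So no plan with fewer than 9 crossings exists, and this one achieves 9:
1. 2 mutineers → the rooftop.  (the basement: 4O 2M; the rooftop: 0O 2M)
2. 1 mutineer ← the basement.  (the basement: 4O 3M; the rooftop: 0O 1M)
3. 3 mutineers → the rooftop.  (the basement: 4O 0M; the rooftop: 0O 4M)
4. 1 mutineer ← the basement.  (the basement: 4O 1M; the rooftop: 0O 3M)
5. 3 officers → the rooftop.  (the basement: 1O 1M; the rooftop: 3O 3M)
6. 1 officer and 1 mutineer ← the basement.  (the basement: 2O 2M; the rooftop: 2O 2M)
7. 2 officers → the rooftop.  (the basement: 0O 2M; the rooftop: 4O 2M)
8. 1 mutineer ← the basement.  (the basement: 0O 3M; the rooftop: 4O 1M)
9. 3 mutineers → the rooftop.  (the basement: 0O 0M; the rooftop: 4O 4M)

9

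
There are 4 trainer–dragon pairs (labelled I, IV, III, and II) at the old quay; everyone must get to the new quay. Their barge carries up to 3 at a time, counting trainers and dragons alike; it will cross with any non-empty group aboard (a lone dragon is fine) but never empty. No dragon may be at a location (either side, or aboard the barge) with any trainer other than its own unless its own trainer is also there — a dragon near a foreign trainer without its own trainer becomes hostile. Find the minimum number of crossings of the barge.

Counting alone: each trip to the new quay takes at most 3 across and each return brings at least 1 back, so after t trips out (and t−1 returns) at most 3t − (t−1) of the 8 are across; that first reaches 8 at t = 4, so at least 7 crossings are needed.
The safety rule pushes this higher. Following every safe sequence of crossings, the most of the 8 that can be at the new quay as the barge arrives there on crossing 7 is 7 — never all 8.
So no plan with fewer than 9 crossings exists, and this one achieves 9:
1. dragon I and trainer I cross → the new quay.
2. trainer I crosses ← the old quay.
3. dragon IV, trainer I, and trainer IV cross → the new quay.
4. dragon I and trainer I cross ← the old quay.
5. trainer I, trainer II, and trainer III cross → the new quay.
6. dragon IV crosses ← the old quay.
7. dragon I and dragon IV cross → the new quay.
8. dragon I crosses ← the old quay.
9. dragon I, dragon II, and dragon III cross → the new quay.

9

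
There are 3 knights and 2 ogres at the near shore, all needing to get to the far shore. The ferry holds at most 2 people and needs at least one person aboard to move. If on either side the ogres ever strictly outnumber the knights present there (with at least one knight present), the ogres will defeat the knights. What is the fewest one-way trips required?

Counting alone: each trip to the far shore takes at most 2 across and each return brings at least 1 back, so after t trips out (and t−1 returns) at most 2t − (t−1) of the 5 are across; that first reaches 5 at t = 4, so at least 7 crossings are needed.
The plan below uses exactly 7 crossings, so it is optimal:
1. 2 ogres → the far shore.  (the near shore: 3K 0O; the far shore: 0K 2O)
2. 1 ogre ← the near shore.  (the near shore: 3K 1O; the far shore: 0K 1O)
3. 2 knights → the far shore.  (the near shore: 1K 1O; the far shore: 2K 1O)
4. 1 knight ← the near shore.  (the near shore: 2K 1O; the far shore: 1K 1O)
5. 1 knight and 1 ogre → the far shore.  (the near shore: 1K 0O; the far shore: 2K 2O)
6. 1 ogre ← the near shore.  (the near shore: 1K 1O; the far shore: 2K 1O)
7. 1 knight and 1 ogre → the far shore.  (the near shore: 0K 0O; the far shore: 3K 2O)

7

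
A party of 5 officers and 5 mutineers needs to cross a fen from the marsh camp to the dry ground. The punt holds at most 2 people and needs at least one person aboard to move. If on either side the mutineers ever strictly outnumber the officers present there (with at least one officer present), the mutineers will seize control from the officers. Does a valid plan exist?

Following every safe sequence of crossings from the start, the most of the 10 that can be at the dry ground as the punt arrives there on crossings 1, 3, 5, 7 is 2, 3, 4, 5 respectively; the best ever achieved is 5 of 10.
From crossing 9 on, no configuration arises that was not already reachable earlier: only 13 distinct safe configurations (who is on which side, and where the punt is) can ever be reached, none of them has everyone across, and every continuation just revisits them. They are: 0 officers + 0 mutineers across (punt back at the start); 0 officers + 1 mutineer across (punt there); 0 officers + 1 mutineer across (punt back at the start); 0 officers + 2 mutineers across (punt there); 0 officers + 2 mutineers across (punt back at the start); 0 officers + 3 mutineers across (punt there); 0 officers + 3 mutineers across (punt back at the start); 0 officers + 4 mutineers across (punt there); 0 officers + 4 mutineers across (punt back at the start); 0 officers + 5 mutineers across (punt there); 1 officer + 1 mutineer across (punt there); 1 officer + 1 mutineer across (punt back at the start); 2 officers + 2 mutineers across (punt there). So no valid plan exists.

No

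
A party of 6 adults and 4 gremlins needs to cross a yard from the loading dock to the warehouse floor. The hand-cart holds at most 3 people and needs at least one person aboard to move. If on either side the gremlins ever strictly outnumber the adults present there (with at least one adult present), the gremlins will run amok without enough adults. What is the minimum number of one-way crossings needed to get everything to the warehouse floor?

9

Counting alone: each trip to the warehouse floor takes at most 3 across and each return brings at least 1 back, so after t trips out (and t−1 returns) at most 3t − (t−1) of the 10 are across; that first reaches 10 at t = 5, so at least 9 crossings are needed.
The plan below uses exactly 9 crossings, so it is optimal:
1. 2 gremlins → the warehouse floor.  (the loading dock: 6A 2G; the warehouse floor: 0A 2G)
2. 1 gremlin ← the loading dock.  (the loading dock: 6A 3G; the warehouse floor: 0A 1G)
3. 3 gremlins → the warehouse floor.  (the loading dock: 6A 0G; the warehouse floor: 0A 4G)
4. 1 gremlin ← the loading dock.  (the loading dock: 6A 1G; the warehouse floor: 0A 3G)
5. 3 adults → the warehouse floor.  (the loading dock: 3A 1G; the warehouse floor: 3A 3G)
6. 1 gremlin ← the loading dock.  (the loading dock: 3A 2G; the warehouse floor: 3A 2G)
7. 1 adult and 2 gremlins → the warehouse floor.  (the loading dock: 2A 0G; the warehouse floor: 4A 4G)
8. 1 gremlin ← the loading dock.  (the loading dock: 2A 1G; the warehouse floor: 4A 3G)
9. 2 adults and 1 gremlin → the warehouse floor.  (the loading dock: 0A 0G; the warehouse floor: 6A 4G)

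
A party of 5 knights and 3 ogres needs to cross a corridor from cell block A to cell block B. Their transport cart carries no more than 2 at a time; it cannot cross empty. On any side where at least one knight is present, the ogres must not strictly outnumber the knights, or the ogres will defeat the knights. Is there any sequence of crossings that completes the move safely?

Yes

1. 2 ogres → cell block B.  (cell block A: 5K 1O; cell block B: 0K 2O)
2. 1 ogre ← cell block A.  (cell block A: 5K 2O; cell block B: 0K 1O)
3. 2 ogres → cell block B.  (cell block A: 5K 0O; cell block B: 0K 3O)
4. 1 ogre ← cell block A.  (cell block A: 5K 1O; cell block B: 0K 2O)
5. 2 knights → cell block B.  (cell block A: 3K 1O; cell block B: 2K 2O)
6. 1 ogre ← cell block A.  (cell block A: 3K 2O; cell block B: 2K 1O)
7. 1 knight and 1 ogre → cell block B.  (cell block A: 2K 1O; cell block B: 3K 2O)
8. 1 ogre ← cell block A.  (cell block A: 2K 2O; cell block B: 3K 1O)
9. 2 ogres → cell block B.  (cell block A: 2K 0O; cell block B: 3K 3O)
10. 1 ogre ← cell block A.  (cell block A: 2K 1O; cell block B: 3K 2O)
11. 1 knight and 1 ogre → cell block B.  (cell block A: 1K 0O; cell block B: 4K 3O)
12. 1 ogre ← cell block A.  (cell block A: 1K 1O; cell block B: 4K 2O)
13. 1 knight and 1 ogre → cell block B.  (cell block A: 0K 0O; cell block B: 5K 3O)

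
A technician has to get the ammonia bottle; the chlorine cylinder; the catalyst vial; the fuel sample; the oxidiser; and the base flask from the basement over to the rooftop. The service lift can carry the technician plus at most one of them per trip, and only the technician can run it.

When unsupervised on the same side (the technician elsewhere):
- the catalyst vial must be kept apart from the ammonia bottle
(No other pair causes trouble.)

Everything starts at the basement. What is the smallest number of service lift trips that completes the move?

11

Counting alone: the technician can take at most 1 across per trip to the rooftop, so moving all 6 needs at least 6 loaded trips out, with a return between consecutive ones — at least 11 crossings.
The plan below uses exactly 11 crossings, so it is optimal:
1. Technician goes to the rooftop with the ammonia bottle.  [the basement: the base flask, the catalyst vial, the chlorine cylinder, the fuel sample, the oxidiser | the rooftop: the ammonia bottle]
2. Technician goes back to the basement alone.  [the basement: the base flask, the catalyst vial, the chlorine cylinder, the fuel sample, the oxidiser | the rooftop: the ammonia bottle]
3. Technician goes to the rooftop with the chlorine cylinder.  [the basement: the base flask, the catalyst vial, the fuel sample, the oxidiser | the rooftop: the ammonia bottle, the chlorine cylinder]
4. Technician goes back to the basement alone.  [the basement: the base flask, the catalyst vial, the fuel sample, the oxidiser | the rooftop: the ammonia bottle, the chlorine cylinder]
5. Technician goes to the rooftop with the fuel sample.  [the basement: the base flask, the catalyst vial, the oxidiser | the rooftop: the ammonia bottle, the chlorine cylinder, the fuel sample]
6. Technician goes back to the basement alone.  [the basement: the base flask, the catalyst vial, the oxidiser | the rooftop: the ammonia bottle, the chlorine cylinder, the fuel sample]
7. Technician goes to the rooftop with the oxidiser.  [the basement: the base flask, the catalyst vial | the rooftop: the ammonia bottle, the chlorine cylinder, the fuel sample, the oxidiser]
8. Technician goes back to the basement alone.  [the basement: the base flask, the catalyst vial | the rooftop: the ammonia bottle, the chlorine cylinder, the fuel sample, the oxidiser]
9. Technician goes to the rooftop with the base flask.  [the basement: the catalyst vial | the rooftop: the ammonia bottle, the base flask, the chlorine cylinder, the fuel sample, the oxidiser]
10. Technician goes back to the basement alone.  [the basement: the catalyst vial | the rooftop: the ammonia bottle, the base flask, the chlorine cylinder, the fuel sample, the oxidiser]
11. Technician goes to the rooftop with the catalyst vial.  [the basement: — | the rooftop: the ammonia bottle, the base flask, the catalyst vial, the chlorine cylinder, the fuel sample, the oxidiser]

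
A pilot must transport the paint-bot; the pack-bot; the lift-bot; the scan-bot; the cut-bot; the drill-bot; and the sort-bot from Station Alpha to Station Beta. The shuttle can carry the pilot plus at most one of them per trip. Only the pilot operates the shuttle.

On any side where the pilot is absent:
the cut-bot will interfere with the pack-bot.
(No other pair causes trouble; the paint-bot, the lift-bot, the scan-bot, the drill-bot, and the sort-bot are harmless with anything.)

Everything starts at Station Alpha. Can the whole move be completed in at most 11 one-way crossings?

No

Counting alone: the pilot can take at most 1 across per trip to Station Beta, so moving all 7 needs at least 7 loaded trips out, with a return between consecutive ones — at least 13 crossings.
Since 11 < 13, 11 crossings cannot be enough. (The shortest complete plan in fact takes 13:)
1. Pilot goes to Station Beta with the pack-bot.  [Station Alpha: the cut-bot, the drill-bot, the lift-bot, the paint-bot, the scan-bot, the sort-bot | Station Beta: the pack-bot]
2. Pilot goes back to Station Alpha alone.  [Station Alpha: the cut-bot, the drill-bot, the lift-bot, the paint-bot, the scan-bot, the sort-bot | Station Beta: the pack-bot]
3. Pilot goes to Station Beta with the paint-bot.  [Station Alpha: the cut-bot, the drill-bot, the lift-bot, the scan-bot, the sort-bot | Station Beta: the pack-bot, the paint-bot]
4. Pilot goes back to Station Alpha alone.  [Station Alpha: the cut-bot, the drill-bot, the lift-bot, the scan-bot, the sort-bot | Station Beta: the pack-bot, the paint-bot]
5. Pilot goes to Station Beta with the lift-bot.  [Station Alpha: the cut-bot, the drill-bot, the scan-bot, the sort-bot | Station Beta: the lift-bot, the pack-bot, the paint-bot]
6. Pilot goes back to Station Alpha alone.  [Station Alpha: the cut-bot, the drill-bot, the scan-bot, the sort-bot | Station Beta: the lift-bot, the pack-bot, the paint-bot]
7. Pilot goes to Station Beta with the scan-bot.  [Station Alpha: the cut-bot, the drill-bot, the sort-bot | Station Beta: the lift-bot, the pack-bot, the paint-bot, the scan-bot]
8. Pilot goes back to Station Alpha alone.  [Station Alpha: the cut-bot, the drill-bot, the sort-bot | Station Beta: the lift-bot, the pack-bot, the paint-bot, the scan-bot]
9. Pilot goes to Station Beta with the drill-bot.  [Station Alpha: the cut-bot, the sort-bot | Station Beta: the drill-bot, the lift-bot, the pack-bot, the paint-bot, the scan-bot]
10. Pilot goes back to Station Alpha alone.  [Station Alpha: the cut-bot, the sort-bot | Station Beta: the drill-bot, the lift-bot, the pack-bot, the paint-bot, the scan-bot]
11. Pilot goes to Station Beta with the sort-bot.  [Station Alpha: the cut-bot | Station Beta: the drill-bot, the lift-bot, the pack-bot, the paint-bot, the scan-bot, the sort-bot]
12. Pilot goes back to Station Alpha alone.  [Station Alpha: the cut-bot | Station Beta: the drill-bot, the lift-bot, the pack-bot, the paint-bot, the scan-bot, the sort-bot]
13. Pilot goes to Station Beta with the cut-bot.  [Station Alpha: — | Station Beta: the cut-bot, the drill-bot, the lift-bot, the pack-bot, the paint-bot, the scan-bot, the sort-bot]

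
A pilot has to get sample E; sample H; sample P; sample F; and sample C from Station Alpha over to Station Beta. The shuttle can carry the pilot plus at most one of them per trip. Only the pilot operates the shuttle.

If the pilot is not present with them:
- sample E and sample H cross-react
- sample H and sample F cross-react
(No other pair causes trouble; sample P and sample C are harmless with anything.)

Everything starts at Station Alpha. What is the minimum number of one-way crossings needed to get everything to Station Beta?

11

Counting alone: the pilot can take at most 1 across per trip to Station Beta, so moving all 5 needs at least 5 loaded trips out, with a return between consecutive ones — at least 9 crossings.
The safety rule pushes this higher. Following every safe sequence of crossings, the most of the 5 that can be at Station Beta as the shuttle arrives there on crossing 9 is 4 — never all 5.
So no plan with fewer than 11 crossings exists, and this one achieves 11:
1. Pilot goes to Station Beta with sample H.
2. Pilot goes back to Station Alpha alone.
3. Pilot goes to Station Beta with sample E.
4. Pilot goes back to Station Alpha with sample H.
5. Pilot goes to Station Beta with sample F.
6. Pilot goes back to Station Alpha alone.
7. Pilot goes to Station Beta with sample P.
8. Pilot goes back to Station Alpha alone.
9. Pilot goes to Station Beta with sample C.
10. Pilot goes back to Station Alpha alone.
11. Pilot goes to Station Beta with sample H.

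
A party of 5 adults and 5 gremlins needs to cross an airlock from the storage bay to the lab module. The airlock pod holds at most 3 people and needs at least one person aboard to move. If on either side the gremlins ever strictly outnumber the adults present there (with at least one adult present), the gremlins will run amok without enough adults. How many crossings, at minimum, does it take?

11

Counting alone: each trip to the lab module takes at most 3 across and each return brings at least 1 back, so after t trips out (and t−1 returns) at most 3t − (t−1) of the 10 are across; that first reaches 10 at t = 5, so at least 9 crossings are needed.
The safety rule pushes this higher. Following every safe sequence of crossings, the most of the 10 that can be at the lab module as the airlock pod arrives there on crossing 9 is 9 — never all 10.
So no plan with fewer than 11 crossings exists, and this one achieves 11:
1. 2 gremlins → the lab module.  (the storage bay: 5A 3G; the lab module: 0A 2G)
2. 1 gremlin ← the storage bay.  (the storage bay: 5A 4G; the lab module: 0A 1G)
3. 3 gremlins → the lab module.  (the storage bay: 5A 1G; the lab module: 0A 4G)
4. 1 gremlin ← the storage bay.  (the storage bay: 5A 2G; the lab module: 0A 3G)
5. 3 adults → the lab module.  (the storage bay: 2A 2G; the lab module: 3A 3G)
6. 1 adult and 1 gremlin ← the storage bay.  (the storage bay: 3A 3G; the lab module: 2A 2G)
7. 3 adults → the lab module.  (the storage bay: 0A 3G; the lab module: 5A 2G)
8. 1 gremlin ← the storage bay.  (the storage bay: 0A 4G; the lab module: 5A 1G)
9. 2 gremlins → the lab module.  (the storage bay: 0A 2G; the lab module: 5A 3G)
10. 1 gremlin ← the storage bay.  (the storage bay: 0A 3G; the lab module: 5A 2G)
11. 3 gremlins → the lab module.  (the storage bay: 0A 0G; the lab module: 5A 5G)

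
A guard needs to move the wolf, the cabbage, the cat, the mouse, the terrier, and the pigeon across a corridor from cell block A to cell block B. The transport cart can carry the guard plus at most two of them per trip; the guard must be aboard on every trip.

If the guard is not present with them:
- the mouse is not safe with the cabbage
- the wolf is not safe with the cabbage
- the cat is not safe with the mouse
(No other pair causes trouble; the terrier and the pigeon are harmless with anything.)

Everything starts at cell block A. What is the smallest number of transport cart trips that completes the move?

5

Counting alone: the guard can take at most 2 across per trip to cell block B, so moving all 6 needs at least 3 loaded trips out, with a return between consecutive ones — at least 5 crossings.
The plan below uses exactly 5 crossings, so it is optimal:
1. Guard goes to cell block B with the mouse and the wolf.  [cell block A: the cabbage, the cat, the pigeon, the terrier | cell block B: the mouse, the wolf]
2. Guard goes back to cell block A alone.  [cell block A: the cabbage, the cat, the pigeon, the terrier | cell block B: the mouse, the wolf]
3. Guard goes to cell block B with the pigeon and the terrier.  [cell block A: the cabbage, the cat | cell block B: the mouse, the pigeon, the terrier, the wolf]
4. Guard goes back to cell block A alone.  [cell block A: the cabbage, the cat | cell block B: the mouse, the pigeon, the terrier, the wolf]
5. Guard goes to cell block B with the cabbage and the cat.  [cell block A: — | cell block B: the cabbage, the cat, the mouse, the pigeon, the terrier, the wolf]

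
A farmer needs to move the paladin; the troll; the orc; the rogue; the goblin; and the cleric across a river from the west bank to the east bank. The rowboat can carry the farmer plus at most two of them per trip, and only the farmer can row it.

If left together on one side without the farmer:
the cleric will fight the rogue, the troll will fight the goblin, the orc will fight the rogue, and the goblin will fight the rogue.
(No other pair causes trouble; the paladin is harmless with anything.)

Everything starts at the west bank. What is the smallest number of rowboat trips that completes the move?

Counting alone: the farmer can take at most 2 across per trip to the east bank, so moving all 6 needs at least 3 loaded trips out, with a return between consecutive ones — at least 5 crossings.
The safety rule pushes this higher. Following every safe sequence of crossings, the most of the 6 that can be at the east bank as the rowboat arrives there on crossing 5 is 5 — never all 6.
So no plan with fewer than 7 crossings exists, and this one achieves 7:
1. Farmer goes to the east bank with the rogue and the troll.
2. Farmer goes back to the west bank alone.
3. Farmer goes to the east bank with the paladin.
4. Farmer goes back to the west bank alone.
5. Farmer goes to the east bank with the cleric and the orc.
6. Farmer goes back to the west bank with the rogue.
7. Farmer goes to the east bank with the goblin and the rogue.

7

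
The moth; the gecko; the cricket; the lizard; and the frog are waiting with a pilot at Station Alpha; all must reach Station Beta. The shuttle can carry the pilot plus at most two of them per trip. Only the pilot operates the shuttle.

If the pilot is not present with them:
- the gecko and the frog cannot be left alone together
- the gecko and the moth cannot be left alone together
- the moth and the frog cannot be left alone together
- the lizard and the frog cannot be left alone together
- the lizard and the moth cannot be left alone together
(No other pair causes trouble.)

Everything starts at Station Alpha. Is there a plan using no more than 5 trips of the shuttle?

Counting alone: the pilot can take at most 2 across per trip to Station Beta, so moving all 5 needs at least 3 loaded trips out, with a return between consecutive ones — at least 5 crossings.
The safety rule pushes this higher. Following every safe sequence of crossings, the most of the 5 that can be at Station Beta as the shuttle arrives there on crossing 5 is 4 — never all 5.
So the move cannot be finished within 5 crossings. (The shortest complete plan takes 7:)
1. Pilot goes to Station Beta with the frog and the moth.  [Station Alpha: the cricket, the gecko, the lizard | Station Beta: the frog, the moth]
2. Pilot goes back to Station Alpha with the moth.  [Station Alpha: the cricket, the gecko, the lizard, the moth | Station Beta: the frog]
3. Pilot goes to Station Beta with the cricket and the moth.  [Station Alpha: the gecko, the lizard | Station Beta: the cricket, the frog, the moth]
4. Pilot goes back to Station Alpha with the moth.  [Station Alpha: the gecko, the lizard, the moth | Station Beta: the cricket, the frog]
5. Pilot goes to Station Beta with the gecko and the lizard.  [Station Alpha: the moth | Station Beta: the cricket, the frog, the gecko, the lizard]
6. Pilot goes back to Station Alpha with the frog.  [Station Alpha: the frog, the moth | Station Beta: the cricket, the gecko, the lizard]
7. Pilot goes to Station Beta with the frog and the moth.  [Station Alpha: — | Station Beta: the cricket, the frog, the gecko, the lizard, the moth]

No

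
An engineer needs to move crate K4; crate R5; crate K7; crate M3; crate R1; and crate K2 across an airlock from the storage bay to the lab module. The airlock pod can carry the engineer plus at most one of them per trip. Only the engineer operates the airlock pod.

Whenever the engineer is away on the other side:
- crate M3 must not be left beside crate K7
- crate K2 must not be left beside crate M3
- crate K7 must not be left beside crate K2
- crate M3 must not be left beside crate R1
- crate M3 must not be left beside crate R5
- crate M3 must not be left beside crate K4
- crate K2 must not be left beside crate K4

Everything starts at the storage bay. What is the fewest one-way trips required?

Whatever the first load, the items left behind include a forbidden pair without the engineer. No opening move is safe, so no plan exists.

impossible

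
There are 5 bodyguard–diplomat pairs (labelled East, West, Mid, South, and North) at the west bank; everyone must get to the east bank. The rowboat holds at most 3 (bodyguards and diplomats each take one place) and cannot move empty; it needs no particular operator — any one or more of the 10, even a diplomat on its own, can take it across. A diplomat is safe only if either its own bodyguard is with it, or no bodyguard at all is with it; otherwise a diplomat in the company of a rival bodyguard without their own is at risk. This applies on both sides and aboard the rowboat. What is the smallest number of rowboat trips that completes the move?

Counting alone: each trip to the east bank takes at most 3 across and each return brings at least 1 back, so after t trips out (and t−1 returns) at most 3t − (t−1) of the 10 are across; that first reaches 10 at t = 5, so at least 9 crossings are needed.
The safety rule pushes this higher. Following every safe sequence of crossings, the most of the 10 that can be at the east bank as the rowboat arrives there on crossing 9 is 9 — never all 10.
So no plan with fewer than 11 crossings exists, and this one achieves 11:
1. bodyguard East and diplomat East cross → the east bank.
2. bodyguard East crosses ← the west bank.
3. diplomat Mid, diplomat South, and diplomat West cross → the east bank.
4. diplomat East crosses ← the west bank.
5. bodyguard Mid, bodyguard South, and bodyguard West cross → the east bank.
6. bodyguard West and diplomat West cross ← the west bank.
7. bodyguard East, bodyguard North, and bodyguard West cross → the east bank.
8. diplomat Mid crosses ← the west bank.
9. diplomat East and diplomat West cross → the east bank.
10. diplomat East crosses ← the west bank.
11. diplomat East, diplomat Mid, and diplomat North cross → the east bank.

11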